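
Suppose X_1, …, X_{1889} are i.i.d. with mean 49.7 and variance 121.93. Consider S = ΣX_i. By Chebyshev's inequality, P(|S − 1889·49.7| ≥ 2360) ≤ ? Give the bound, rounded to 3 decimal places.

0.041

Var(S) = n·Var(X_i) = 1889·121.93 = 230325.77.
Chebyshev: P(|S − 1889·49.7| ≥ 2360) ≤ Var(S)/2360² = 230325.77/5569600 = 0.0414.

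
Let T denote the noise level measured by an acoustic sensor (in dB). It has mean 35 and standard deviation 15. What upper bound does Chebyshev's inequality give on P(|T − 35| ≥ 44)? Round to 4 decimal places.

0.1162

Chebyshev: P(|T − μ| ≥ t) ≤ Var(T)/t².
Var(T) = σ² = 15² = 225.
Bound = 225 / 1936 = 0.1162.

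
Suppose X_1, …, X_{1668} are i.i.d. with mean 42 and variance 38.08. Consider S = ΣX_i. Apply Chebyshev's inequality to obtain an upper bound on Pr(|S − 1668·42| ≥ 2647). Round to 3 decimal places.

0.009

Var(S) = n·Var(X_i) = 1668·38.08 = 63517.44.
Chebyshev: Pr(|S − 1668·42| ≥ 2647) ≤ Var(S)/2647² = 63517.44/7006609 = 0.0091.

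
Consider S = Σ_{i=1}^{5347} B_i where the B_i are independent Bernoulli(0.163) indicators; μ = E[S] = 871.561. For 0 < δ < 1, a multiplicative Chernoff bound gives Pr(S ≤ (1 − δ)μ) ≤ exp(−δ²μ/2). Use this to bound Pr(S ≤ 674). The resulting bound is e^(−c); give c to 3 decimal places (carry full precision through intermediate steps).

22.391

Write 674 = (1 − δ)μ, so δ = 1 − 674/871.561 = 0.2266749…
Then the exponent is δ²μ/2 = (μ − 674)²/(2μ) = 22.391060.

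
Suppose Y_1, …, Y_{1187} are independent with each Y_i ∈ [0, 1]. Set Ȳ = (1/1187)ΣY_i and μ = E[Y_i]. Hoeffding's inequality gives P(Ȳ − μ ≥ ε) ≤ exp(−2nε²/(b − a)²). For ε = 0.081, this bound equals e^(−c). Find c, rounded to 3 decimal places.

c = 2nε²/(b − a)² = 2·1187·0.081² / 1² = 15.5758.

15.576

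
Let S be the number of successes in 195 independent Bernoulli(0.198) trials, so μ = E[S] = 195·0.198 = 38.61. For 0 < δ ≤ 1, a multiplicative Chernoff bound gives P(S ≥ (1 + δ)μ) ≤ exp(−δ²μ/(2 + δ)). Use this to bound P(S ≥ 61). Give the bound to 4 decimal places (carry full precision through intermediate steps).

Write 61 = (1 + δ)μ, so δ = 61/38.61 − 1 = 0.5799016…
Then the exponent is δ²μ/(2 + δ) = (61 − μ)² / (μ·(2 + δ)) = 5.032749.
Bound = exp(−5.032749) = 0.00652.

0.0065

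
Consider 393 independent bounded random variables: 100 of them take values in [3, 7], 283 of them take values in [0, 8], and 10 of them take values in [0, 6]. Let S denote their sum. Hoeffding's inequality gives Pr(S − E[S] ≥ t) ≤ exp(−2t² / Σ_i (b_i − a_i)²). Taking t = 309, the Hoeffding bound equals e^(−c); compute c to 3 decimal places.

9.514

Σ(b_i − a_i)² = 100·4² + 283·8² + 10·6² = 20072.
c = 2t² / 20072 = 2·309² / 20072 = 9.5139.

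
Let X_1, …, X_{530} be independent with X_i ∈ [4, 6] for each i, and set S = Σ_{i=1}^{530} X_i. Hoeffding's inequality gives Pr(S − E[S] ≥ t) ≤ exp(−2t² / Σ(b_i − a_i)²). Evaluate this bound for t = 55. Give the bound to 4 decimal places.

Σ(b_i − a_i)² = 530·(2)² = 2120.
Exponent = 2·55²/2120 = 2.8538.
Bound = exp(−2.8538) = 0.05763.

0.0576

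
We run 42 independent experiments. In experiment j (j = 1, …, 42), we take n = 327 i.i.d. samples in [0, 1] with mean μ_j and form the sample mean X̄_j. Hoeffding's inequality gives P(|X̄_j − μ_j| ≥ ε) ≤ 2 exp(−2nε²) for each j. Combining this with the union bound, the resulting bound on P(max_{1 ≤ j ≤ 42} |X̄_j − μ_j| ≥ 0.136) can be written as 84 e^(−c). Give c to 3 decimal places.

Union bound over the 42 events: P(max_{1 ≤ j ≤ 42} |X̄_j − μ_j| ≥ 0.136) ≤ 42·2·exp(−2nε²) = 84 exp(−2·327·0.136²).
So c = 2·327·0.136² = 12.0964.

12.096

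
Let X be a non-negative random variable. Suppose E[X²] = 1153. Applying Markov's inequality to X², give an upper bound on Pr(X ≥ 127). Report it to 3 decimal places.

Since X ≥ 0, the event {X ≥ 127} is the same as {X² ≥ 16129}.
Markov's inequality applied to X² gives Pr(X² ≥ 16129) ≤ E[X²]/16129 = 1153/16129 = 0.0715.

0.071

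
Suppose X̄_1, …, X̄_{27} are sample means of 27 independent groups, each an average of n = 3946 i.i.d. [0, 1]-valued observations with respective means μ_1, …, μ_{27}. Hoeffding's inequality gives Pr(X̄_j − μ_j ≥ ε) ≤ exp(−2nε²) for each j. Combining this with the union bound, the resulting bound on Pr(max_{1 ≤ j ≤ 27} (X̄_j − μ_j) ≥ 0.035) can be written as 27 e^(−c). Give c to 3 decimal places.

Union bound over the 27 events: Pr(max_{1 ≤ j ≤ 27} (X̄_j − μ_j) ≥ 0.035) ≤ 27·exp(−2nε²) = 27 exp(−2·3946·0.035²).
So c = 2·3946·0.035² = 9.6677.

9.668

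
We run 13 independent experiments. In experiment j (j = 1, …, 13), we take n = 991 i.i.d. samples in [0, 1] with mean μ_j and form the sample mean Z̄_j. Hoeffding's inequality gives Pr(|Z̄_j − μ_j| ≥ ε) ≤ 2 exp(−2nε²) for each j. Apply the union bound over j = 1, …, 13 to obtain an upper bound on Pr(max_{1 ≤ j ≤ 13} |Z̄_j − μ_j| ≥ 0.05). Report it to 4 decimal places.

0.1833

Per-experiment Hoeffding bound: 2·exp(−2·991·0.05²) = 2·exp(−4.95500) = 0.014096.
Union bound over 13 events: 13·0.014096 = 0.18325.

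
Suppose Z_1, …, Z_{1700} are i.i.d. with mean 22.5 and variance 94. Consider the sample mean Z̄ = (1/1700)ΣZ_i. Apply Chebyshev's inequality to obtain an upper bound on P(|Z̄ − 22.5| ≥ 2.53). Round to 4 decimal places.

0.0086

Var(Z̄) = Var(Z_i)/n = 94/1700 = 0.055294.
Chebyshev: P(|Z̄ − 22.5| ≥ 2.53) ≤ Var(Z̄)/(2.53)² = 94/(1700·2.53²) = 0.0086.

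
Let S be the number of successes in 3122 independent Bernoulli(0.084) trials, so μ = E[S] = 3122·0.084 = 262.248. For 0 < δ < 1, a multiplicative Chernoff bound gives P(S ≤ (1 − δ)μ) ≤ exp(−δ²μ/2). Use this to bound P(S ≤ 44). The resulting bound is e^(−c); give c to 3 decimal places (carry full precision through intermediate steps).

90.815

Write 44 = (1 − δ)μ, so δ = 1 − 44/262.248 = 0.8322199…
Then the exponent is δ²μ/2 = (μ − 44)²/(2μ) = 90.815163.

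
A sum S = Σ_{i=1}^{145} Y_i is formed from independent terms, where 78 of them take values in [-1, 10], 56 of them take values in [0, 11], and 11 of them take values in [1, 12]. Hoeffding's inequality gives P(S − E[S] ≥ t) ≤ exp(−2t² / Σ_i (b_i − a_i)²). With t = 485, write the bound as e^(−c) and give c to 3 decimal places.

Σ(b_i − a_i)² = 78·11² + 56·11² + 11·11² = 17545.
c = 2t² / 17545 = 2·485² / 17545 = 26.8139.

26.814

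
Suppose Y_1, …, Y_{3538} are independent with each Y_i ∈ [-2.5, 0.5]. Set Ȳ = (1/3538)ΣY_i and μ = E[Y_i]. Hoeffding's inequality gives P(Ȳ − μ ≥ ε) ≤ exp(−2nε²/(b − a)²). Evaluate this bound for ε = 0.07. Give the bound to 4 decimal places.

0.0212

Exponent: 2nε²/(b − a)² = 2·3538·0.07² / 3² = 3.85249.
Bound = exp(−3.85249) = 0.02123.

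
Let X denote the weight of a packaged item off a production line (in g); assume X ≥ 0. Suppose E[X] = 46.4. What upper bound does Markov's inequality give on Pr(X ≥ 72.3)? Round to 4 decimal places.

0.6418

Markov's inequality: for a non-negative random variable, Pr(X ≥ a) ≤ E[X]/a.
Here E[X] = 46.4 and a = 72.3, so the bound is 46.4/72.3 = 0.6418.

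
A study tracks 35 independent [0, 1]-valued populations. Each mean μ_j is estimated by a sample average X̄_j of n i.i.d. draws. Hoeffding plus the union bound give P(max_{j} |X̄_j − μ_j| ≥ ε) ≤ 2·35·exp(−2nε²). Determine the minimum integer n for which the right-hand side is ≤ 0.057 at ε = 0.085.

493

Need 2·35·exp(−2nε²) ≤ 0.057, i.e. exp(−2nε²) ≤ 0.057/70.
So 2nε² ≥ ln(70/0.057) = 7.113199.
Hence n ≥ 7.113199/(2·0.085²) = 492.263.
The smallest integer n is 493.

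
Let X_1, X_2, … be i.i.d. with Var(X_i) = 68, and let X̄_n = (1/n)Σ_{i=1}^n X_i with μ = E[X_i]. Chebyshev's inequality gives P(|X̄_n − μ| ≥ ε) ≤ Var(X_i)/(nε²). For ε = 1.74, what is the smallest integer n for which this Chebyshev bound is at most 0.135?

167

Require 68/(n·1.74²) ≤ 0.135, i.e. n ≥ 68/(0.135·1.74²) = 166.371.
The smallest integer n is 167.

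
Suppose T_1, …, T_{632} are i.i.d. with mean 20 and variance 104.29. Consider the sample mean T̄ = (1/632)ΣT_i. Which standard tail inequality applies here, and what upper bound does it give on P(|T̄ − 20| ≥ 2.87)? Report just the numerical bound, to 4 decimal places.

With mean and variance of each term known, Chebyshev's inequality bounds the deviation of the sum (or sample mean).
Var(T̄) = Var(T_i)/n = 104.29/632 = 0.16502.
Chebyshev: P(|T̄ − 20| ≥ 2.87) ≤ Var(T̄)/(2.87)² = 104.29/(632·2.87²) = 0.0200.

0.0200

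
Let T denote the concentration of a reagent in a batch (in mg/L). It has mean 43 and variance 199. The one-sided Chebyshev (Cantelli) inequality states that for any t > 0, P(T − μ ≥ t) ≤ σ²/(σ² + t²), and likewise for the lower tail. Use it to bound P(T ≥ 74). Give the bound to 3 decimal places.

Here σ² = 199 and t = 31, so σ² + t² = 1160.
Cantelli's bound: 199/1160 = 0.1716.

0.172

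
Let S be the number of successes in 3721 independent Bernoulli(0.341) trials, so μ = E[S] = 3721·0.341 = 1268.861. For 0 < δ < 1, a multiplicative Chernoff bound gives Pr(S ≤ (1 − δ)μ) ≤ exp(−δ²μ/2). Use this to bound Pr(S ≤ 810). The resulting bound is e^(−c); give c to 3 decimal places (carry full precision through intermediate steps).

82.969

Write 810 = (1 − δ)μ, so δ = 1 − 810/1268.861 = 0.3616322…
Then the exponent is δ²μ/2 = (μ − 810)²/(2μ) = 82.969457.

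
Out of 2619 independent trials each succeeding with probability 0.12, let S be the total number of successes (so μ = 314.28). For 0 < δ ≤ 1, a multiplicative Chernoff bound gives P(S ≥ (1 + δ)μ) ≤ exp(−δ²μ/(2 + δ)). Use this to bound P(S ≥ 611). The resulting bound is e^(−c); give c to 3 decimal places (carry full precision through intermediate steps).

95.153

Write 611 = (1 + δ)μ, so δ = 611/314.28 − 1 = 0.9441263…
Then the exponent is δ²μ/(2 + δ) = (611 − μ)² / (μ·(2 + δ)) = 95.152557.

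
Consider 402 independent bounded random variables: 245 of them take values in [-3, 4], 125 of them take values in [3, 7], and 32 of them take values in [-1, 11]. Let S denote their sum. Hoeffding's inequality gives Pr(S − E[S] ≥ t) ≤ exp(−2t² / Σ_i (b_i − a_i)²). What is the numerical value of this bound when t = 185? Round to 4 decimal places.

Σ(b_i − a_i)² = 245·7² + 125·4² + 32·12² = 18613.
Exponent = 2·185² / 18613 = 3.67754.
Bound = exp(−3.67754) = 0.02529.

0.0253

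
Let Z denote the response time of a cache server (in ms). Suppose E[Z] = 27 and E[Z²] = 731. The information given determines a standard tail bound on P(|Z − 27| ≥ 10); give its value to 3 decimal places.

0.020

The first two moments determine the variance, so Chebyshev's inequality is the sharpest standard bound available.
Var(Z) = E[Z²] − (E[Z])² = 731 − 729 = 2.
Chebyshev's inequality: P(|Z − μ| ≥ t) ≤ Var(Z)/t² = 2/100 = 0.0200.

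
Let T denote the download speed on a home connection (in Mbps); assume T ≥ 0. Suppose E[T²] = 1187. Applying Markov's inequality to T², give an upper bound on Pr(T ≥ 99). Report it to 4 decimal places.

0.1211

Since T ≥ 0, the event {T ≥ 99} is the same as {T² ≥ 9801}.
Markov's inequality applied to T² gives Pr(T² ≥ 9801) ≤ E[T²]/9801 = 1187/9801 = 0.1211.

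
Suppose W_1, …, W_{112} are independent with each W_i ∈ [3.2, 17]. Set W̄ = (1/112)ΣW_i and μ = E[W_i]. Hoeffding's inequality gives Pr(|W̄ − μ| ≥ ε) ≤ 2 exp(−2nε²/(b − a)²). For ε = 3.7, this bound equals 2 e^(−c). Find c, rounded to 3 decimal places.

c = 2nε²/(b − a)² = 2·112·3.7² / 13.8² = 16.1025.

16.102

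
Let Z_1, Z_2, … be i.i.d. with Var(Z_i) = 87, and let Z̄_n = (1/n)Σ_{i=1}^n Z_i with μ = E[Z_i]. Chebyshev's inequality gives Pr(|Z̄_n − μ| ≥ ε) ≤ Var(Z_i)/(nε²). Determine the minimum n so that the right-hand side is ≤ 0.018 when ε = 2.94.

560

Require 87/(n·2.94²) ≤ 0.018, i.e. n ≥ 87/(0.018·2.94²) = 559.181.
The smallest integer n is 560.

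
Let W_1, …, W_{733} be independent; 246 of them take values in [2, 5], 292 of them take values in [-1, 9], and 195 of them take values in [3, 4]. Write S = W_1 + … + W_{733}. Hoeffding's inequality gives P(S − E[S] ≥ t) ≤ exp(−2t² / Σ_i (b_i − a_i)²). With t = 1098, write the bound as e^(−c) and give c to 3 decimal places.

76.282

Σ(b_i − a_i)² = 246·3² + 292·10² + 195·1² = 31609.
c = 2t² / 31609 = 2·1098² / 31609 = 76.2823.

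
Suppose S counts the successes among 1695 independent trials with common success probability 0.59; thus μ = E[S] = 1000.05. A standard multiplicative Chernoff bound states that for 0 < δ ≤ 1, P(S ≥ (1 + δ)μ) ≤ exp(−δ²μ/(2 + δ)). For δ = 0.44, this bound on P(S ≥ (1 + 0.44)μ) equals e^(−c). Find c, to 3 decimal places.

c = δ²μ/(2 + δ) = 0.44²·1000.05/(2 + 0.44) = 79.3482.

79.348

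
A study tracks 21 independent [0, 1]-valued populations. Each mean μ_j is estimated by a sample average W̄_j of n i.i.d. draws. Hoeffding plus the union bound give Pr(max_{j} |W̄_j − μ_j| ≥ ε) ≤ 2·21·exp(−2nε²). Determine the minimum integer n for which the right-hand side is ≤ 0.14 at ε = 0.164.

Need 2·21·exp(−2nε²) ≤ 0.14, i.e. exp(−2nε²) ≤ 0.14/42.
So 2nε² ≥ ln(42/0.14) = 5.703782.
Hence n ≥ 5.703782/(2·0.164²) = 106.034.
The smallest integer n is 107.

107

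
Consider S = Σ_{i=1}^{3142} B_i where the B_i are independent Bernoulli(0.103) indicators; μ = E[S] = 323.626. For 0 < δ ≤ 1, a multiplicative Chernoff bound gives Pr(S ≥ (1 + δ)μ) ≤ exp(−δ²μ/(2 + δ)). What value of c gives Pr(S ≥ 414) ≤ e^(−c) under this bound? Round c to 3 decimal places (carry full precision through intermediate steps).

Write 414 = (1 + δ)μ, so δ = 414/323.626 − 1 = 0.2792544…
Then the exponent is δ²μ/(2 + δ) = (414 − μ)² / (μ·(2 + δ)) = 11.072630.

11.073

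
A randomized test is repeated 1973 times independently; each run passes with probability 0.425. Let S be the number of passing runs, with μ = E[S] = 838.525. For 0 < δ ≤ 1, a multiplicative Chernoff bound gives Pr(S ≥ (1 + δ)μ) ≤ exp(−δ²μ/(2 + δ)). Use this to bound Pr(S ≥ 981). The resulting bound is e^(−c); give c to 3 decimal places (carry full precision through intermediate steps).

Write 981 = (1 + δ)μ, so δ = 981/838.525 − 1 = 0.1699115…
Then the exponent is δ²μ/(2 + δ) = (981 − μ)² / (μ·(2 + δ)) = 11.156277.

11.156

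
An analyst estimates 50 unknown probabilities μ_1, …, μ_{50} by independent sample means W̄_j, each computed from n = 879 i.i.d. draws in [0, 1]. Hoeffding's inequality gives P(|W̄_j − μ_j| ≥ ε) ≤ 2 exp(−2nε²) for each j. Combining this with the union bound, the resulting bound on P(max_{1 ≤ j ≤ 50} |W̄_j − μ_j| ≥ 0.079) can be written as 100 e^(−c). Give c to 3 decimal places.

Union bound over the 50 events: P(max_{1 ≤ j ≤ 50} |W̄_j − μ_j| ≥ 0.079) ≤ 50·2·exp(−2nε²) = 100 exp(−2·879·0.079²).
So c = 2·879·0.079² = 10.9717.

10.972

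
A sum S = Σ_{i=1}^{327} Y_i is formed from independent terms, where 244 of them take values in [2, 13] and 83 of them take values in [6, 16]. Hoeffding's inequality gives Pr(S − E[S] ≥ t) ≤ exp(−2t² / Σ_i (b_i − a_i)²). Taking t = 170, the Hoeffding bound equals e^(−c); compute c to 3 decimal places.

Σ(b_i − a_i)² = 244·11² + 83·10² = 37824.
c = 2t² / 37824 = 2·170² / 37824 = 1.5281.

1.528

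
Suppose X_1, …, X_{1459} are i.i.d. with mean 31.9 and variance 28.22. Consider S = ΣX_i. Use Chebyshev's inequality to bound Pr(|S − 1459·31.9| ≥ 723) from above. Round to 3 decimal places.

0.079

Var(S) = n·Var(X_i) = 1459·28.22 = 41172.98.
Chebyshev: Pr(|S − 1459·31.9| ≥ 723) ≤ Var(S)/723² = 41172.98/522729 = 0.0788.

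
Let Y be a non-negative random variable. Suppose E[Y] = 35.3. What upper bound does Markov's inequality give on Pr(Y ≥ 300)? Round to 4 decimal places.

Markov's inequality: for a non-negative random variable, Pr(Y ≥ a) ≤ E[Y]/a.
Here E[Y] = 35.3 and a = 300, so the bound is 35.3/300 = 0.1177.

0.1177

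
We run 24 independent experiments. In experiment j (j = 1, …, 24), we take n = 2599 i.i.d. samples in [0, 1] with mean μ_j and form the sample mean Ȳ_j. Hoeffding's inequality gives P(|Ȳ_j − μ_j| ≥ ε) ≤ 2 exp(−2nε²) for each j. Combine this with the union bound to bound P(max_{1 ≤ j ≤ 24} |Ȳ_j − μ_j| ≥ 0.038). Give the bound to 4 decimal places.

0.0264

Per-experiment Hoeffding bound: 2·exp(−2·2599·0.038²) = 2·exp(−7.50591) = 0.0010996.
Union bound over 24 events: 24·0.0010996 = 0.02639.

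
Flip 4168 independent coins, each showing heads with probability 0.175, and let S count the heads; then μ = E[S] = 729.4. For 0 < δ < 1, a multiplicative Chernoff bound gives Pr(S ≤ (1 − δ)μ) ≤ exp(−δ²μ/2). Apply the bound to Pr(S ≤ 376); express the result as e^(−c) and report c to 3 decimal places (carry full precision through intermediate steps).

85.613

Write 376 = (1 − δ)μ, so δ = 1 − 376/729.4 = 0.4845078…
Then the exponent is δ²μ/2 = (μ − 376)²/(2μ) = 85.612531.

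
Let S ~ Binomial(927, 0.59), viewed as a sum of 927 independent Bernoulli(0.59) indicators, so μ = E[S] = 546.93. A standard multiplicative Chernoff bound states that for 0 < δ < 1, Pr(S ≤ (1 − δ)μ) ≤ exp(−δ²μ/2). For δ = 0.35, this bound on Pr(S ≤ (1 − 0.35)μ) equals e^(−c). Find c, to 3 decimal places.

33.499

c = δ²μ/2 = 0.35²·546.93/2 = 33.4995.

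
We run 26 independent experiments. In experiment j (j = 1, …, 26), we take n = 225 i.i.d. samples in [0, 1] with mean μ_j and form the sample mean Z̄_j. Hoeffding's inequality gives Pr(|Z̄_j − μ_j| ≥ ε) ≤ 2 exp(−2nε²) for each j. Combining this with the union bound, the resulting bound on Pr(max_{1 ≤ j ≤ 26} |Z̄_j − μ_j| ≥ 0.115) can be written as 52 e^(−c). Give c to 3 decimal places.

Union bound over the 26 events: Pr(max_{1 ≤ j ≤ 26} |Z̄_j − μ_j| ≥ 0.115) ≤ 26·2·exp(−2nε²) = 52 exp(−2·225·0.115²).
So c = 2·225·0.115² = 5.9512.

5.951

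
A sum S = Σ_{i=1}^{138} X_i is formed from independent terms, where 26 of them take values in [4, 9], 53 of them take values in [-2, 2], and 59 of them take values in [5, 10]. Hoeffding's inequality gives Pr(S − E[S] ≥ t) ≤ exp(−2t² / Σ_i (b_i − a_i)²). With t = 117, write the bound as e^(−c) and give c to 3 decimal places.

Σ(b_i − a_i)² = 26·5² + 53·4² + 59·5² = 2973.
c = 2t² / 2973 = 2·117² / 2973 = 9.2089.

9.209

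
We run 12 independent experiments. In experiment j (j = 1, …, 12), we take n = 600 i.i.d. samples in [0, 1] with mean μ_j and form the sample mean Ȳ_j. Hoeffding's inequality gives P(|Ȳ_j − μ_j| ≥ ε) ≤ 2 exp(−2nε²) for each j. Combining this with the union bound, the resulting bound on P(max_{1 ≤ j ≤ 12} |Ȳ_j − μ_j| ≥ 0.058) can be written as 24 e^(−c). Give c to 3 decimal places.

4.037

Union bound over the 12 events: P(max_{1 ≤ j ≤ 12} |Ȳ_j − μ_j| ≥ 0.058) ≤ 12·2·exp(−2nε²) = 24 exp(−2·600·0.058²).
So c = 2·600·0.058² = 4.0368.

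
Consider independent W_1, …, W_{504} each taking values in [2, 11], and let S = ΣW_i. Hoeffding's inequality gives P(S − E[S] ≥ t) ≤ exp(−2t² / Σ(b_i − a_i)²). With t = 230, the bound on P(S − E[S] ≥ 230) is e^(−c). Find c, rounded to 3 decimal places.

2.592

Σ(b_i − a_i)² = 504·(9)² = 40824.
c = 2t²/40824 = 2·230²/40824 = 2.5916.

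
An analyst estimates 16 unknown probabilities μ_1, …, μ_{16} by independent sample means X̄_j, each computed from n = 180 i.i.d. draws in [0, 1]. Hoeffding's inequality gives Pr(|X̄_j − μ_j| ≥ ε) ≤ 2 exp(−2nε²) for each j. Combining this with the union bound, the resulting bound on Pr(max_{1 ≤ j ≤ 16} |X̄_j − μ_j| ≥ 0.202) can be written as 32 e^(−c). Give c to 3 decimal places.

Union bound over the 16 events: Pr(max_{1 ≤ j ≤ 16} |X̄_j − μ_j| ≥ 0.202) ≤ 16·2·exp(−2nε²) = 32 exp(−2·180·0.202²).
So c = 2·180·0.202² = 14.6894.

14.689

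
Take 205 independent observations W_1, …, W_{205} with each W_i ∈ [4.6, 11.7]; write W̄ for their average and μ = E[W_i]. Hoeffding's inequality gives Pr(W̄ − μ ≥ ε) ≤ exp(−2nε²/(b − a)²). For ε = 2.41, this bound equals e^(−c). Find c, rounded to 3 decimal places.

c = 2nε²/(b − a)² = 2·205·2.41² / 7.1² = 47.2391.

47.239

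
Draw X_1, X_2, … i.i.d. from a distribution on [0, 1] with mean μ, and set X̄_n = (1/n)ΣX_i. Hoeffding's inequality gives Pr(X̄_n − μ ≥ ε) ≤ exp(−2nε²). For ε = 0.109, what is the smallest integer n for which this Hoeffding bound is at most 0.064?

Require exp(−2nε²) ≤ 0.064, i.e. 2nε² ≥ ln(1/0.064) = 2.748872.
So n ≥ 2.748872 / (2·0.109²) = 115.684.
The smallest integer n is 116.

116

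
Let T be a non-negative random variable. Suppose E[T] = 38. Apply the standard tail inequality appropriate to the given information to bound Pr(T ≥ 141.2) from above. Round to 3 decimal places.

0.269

Only the mean of a non-negative variable is known, so Markov's inequality is the applicable tail bound.
Markov's inequality: for a non-negative random variable, Pr(T ≥ a) ≤ E[T]/a.
Here E[T] = 38 and a = 141.2, so the bound is 38/141.2 = 0.2691.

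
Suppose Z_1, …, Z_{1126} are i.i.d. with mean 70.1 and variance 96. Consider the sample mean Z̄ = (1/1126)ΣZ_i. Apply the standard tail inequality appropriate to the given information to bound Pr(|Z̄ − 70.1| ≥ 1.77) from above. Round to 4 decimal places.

With mean and variance of each term known, Chebyshev's inequality bounds the deviation of the sum (or sample mean).
Var(Z̄) = Var(Z_i)/n = 96/1126 = 0.085258.
Chebyshev: Pr(|Z̄ − 70.1| ≥ 1.77) ≤ Var(Z̄)/(1.77)² = 96/(1126·1.77²) = 0.0272.

0.0272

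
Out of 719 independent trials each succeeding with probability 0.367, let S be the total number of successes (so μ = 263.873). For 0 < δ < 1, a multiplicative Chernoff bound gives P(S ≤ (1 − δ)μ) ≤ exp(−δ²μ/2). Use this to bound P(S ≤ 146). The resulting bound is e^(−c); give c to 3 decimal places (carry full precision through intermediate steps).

Write 146 = (1 − δ)μ, so δ = 1 − 146/263.873 = 0.4467035…
Then the exponent is δ²μ/2 = (μ − 146)²/(2μ) = 26.327142.

26.327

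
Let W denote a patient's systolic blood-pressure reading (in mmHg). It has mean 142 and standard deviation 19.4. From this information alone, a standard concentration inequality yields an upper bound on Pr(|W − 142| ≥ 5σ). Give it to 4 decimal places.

Mean and variance are known, so Chebyshev's inequality applies.
Chebyshev: Pr(|W − μ| ≥ t) ≤ Var(W)/t².
Var(W) = σ² = 19.4² = 376.36.
t = 5·19.4 = 97.
Bound = 376.36 / 9409 = 0.0400.

0.0400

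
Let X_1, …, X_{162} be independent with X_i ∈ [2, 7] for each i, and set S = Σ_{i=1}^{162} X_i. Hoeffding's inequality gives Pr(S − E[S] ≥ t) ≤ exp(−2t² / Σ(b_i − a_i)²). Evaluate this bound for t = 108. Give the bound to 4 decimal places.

0.0032

Σ(b_i − a_i)² = 162·(5)² = 4050.
Exponent = 2·108²/4050 = 5.7600.
Bound = exp(−5.7600) = 0.00315.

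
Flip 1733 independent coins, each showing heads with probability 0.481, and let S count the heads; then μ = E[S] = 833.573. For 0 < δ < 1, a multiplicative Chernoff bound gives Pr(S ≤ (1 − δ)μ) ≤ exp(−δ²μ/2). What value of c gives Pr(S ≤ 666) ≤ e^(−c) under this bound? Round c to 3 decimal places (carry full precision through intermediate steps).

16.844

Write 666 = (1 − δ)μ, so δ = 1 − 666/833.573 = 0.2010298…
Then the exponent is δ²μ/2 = (μ − 666)²/(2μ) = 16.843582.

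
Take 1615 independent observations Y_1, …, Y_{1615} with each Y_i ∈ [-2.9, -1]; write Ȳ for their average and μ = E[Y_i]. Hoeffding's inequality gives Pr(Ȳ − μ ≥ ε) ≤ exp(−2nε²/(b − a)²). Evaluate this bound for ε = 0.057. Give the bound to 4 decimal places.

0.0546

Exponent: 2nε²/(b − a)² = 2·1615·0.057² / 1.9² = 2.90700.
Bound = exp(−2.90700) = 0.05464.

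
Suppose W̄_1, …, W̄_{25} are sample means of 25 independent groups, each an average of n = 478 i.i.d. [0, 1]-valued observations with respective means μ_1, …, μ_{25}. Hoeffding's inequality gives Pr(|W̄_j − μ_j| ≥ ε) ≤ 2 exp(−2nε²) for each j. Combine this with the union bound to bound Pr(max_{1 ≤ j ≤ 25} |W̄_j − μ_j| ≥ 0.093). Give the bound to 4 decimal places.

0.0128

Per-experiment Hoeffding bound: 2·exp(−2·478·0.093²) = 2·exp(−8.26844) = 0.00051297.
Union bound over 25 events: 25·0.00051297 = 0.01282.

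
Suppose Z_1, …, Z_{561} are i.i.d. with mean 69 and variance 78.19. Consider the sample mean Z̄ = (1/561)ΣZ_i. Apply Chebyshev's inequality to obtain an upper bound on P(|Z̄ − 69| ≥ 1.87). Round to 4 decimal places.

0.0399

Var(Z̄) = Var(Z_i)/n = 78.19/561 = 0.13938.
Chebyshev: P(|Z̄ − 69| ≥ 1.87) ≤ Var(Z̄)/(1.87)² = 78.19/(561·1.87²) = 0.0399.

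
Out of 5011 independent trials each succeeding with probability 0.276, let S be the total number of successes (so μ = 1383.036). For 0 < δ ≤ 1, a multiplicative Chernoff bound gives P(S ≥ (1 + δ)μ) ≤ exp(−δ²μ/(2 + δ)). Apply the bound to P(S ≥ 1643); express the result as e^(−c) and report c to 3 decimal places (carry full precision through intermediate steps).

Write 1643 = (1 + δ)μ, so δ = 1643/1383.036 − 1 = 0.1879662…
Then the exponent is δ²μ/(2 + δ) = (1643 − μ)² / (μ·(2 + δ)) = 22.333271.

22.333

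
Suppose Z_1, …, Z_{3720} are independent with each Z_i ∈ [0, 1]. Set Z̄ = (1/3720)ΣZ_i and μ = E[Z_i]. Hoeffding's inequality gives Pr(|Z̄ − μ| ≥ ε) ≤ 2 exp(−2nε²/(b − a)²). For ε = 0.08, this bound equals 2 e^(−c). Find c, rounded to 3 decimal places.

47.616

c = 2nε²/(b − a)² = 2·3720·0.08² / 1² = 47.6160.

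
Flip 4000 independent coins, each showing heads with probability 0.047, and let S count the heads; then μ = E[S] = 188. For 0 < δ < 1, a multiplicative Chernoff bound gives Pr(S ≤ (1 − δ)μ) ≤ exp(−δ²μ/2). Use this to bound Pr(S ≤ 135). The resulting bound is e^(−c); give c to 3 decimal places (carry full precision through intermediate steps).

7.471

Write 135 = (1 − δ)μ, so δ = 1 − 135/188 = 0.2819149…
Then the exponent is δ²μ/2 = (μ − 135)²/(2μ) = 7.470745.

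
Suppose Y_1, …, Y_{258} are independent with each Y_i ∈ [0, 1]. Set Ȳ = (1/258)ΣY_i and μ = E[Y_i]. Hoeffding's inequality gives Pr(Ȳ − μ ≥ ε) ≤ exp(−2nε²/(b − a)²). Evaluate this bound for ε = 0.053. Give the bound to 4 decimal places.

Exponent: 2nε²/(b − a)² = 2·258·0.053² / 1² = 1.44944.
Bound = exp(−1.44944) = 0.23470.

0.2347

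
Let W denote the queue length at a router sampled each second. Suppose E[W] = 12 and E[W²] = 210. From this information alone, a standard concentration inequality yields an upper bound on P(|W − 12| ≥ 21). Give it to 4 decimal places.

The first two moments determine the variance, so Chebyshev's inequality is the sharpest standard bound available.
Var(W) = E[W²] − (E[W])² = 210 − 144 = 66.
Chebyshev's inequality: P(|W − μ| ≥ t) ≤ Var(W)/t² = 66/441 = 0.1497.

0.1497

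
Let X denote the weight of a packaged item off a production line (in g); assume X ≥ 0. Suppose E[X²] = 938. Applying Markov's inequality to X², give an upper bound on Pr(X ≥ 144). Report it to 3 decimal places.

0.045

Since X ≥ 0, the event {X ≥ 144} is the same as {X² ≥ 20736}.
Markov's inequality applied to X² gives Pr(X² ≥ 20736) ≤ E[X²]/20736 = 938/20736 = 0.0452.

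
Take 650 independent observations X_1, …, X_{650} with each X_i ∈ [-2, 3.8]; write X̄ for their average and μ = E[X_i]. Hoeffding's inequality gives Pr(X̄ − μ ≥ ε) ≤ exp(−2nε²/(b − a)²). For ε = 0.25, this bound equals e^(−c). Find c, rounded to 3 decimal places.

c = 2nε²/(b − a)² = 2·650·0.25² / 5.8² = 2.4153.

2.415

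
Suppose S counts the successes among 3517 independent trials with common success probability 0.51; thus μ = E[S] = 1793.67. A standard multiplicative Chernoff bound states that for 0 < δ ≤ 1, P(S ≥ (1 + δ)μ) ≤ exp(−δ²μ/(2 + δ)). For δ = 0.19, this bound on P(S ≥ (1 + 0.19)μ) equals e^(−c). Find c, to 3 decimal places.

29.567

c = δ²μ/(2 + δ) = 0.19²·1793.67/(2 + 0.19) = 29.5669.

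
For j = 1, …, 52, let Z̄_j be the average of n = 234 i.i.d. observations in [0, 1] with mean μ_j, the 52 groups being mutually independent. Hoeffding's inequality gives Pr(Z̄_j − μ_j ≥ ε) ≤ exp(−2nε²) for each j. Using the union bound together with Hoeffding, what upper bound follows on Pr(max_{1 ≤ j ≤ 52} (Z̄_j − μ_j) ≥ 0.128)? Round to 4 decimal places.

0.0243

Per-experiment Hoeffding bound: exp(−2·234·0.128²) = exp(−7.66771) = 0.00046769.
Union bound over 52 events: 52·0.00046769 = 0.02432.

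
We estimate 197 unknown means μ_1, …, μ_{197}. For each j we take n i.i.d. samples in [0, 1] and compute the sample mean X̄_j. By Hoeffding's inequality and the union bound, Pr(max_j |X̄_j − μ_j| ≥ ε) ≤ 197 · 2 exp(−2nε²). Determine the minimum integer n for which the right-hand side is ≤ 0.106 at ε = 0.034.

Need 2·197·exp(−2nε²) ≤ 0.106, i.e. exp(−2nε²) ≤ 0.106/394.
So 2nε² ≥ ln(394/0.106) = 8.220667.
Hence n ≥ 8.220667/(2·0.034²) = 3555.652.
The smallest integer n is 3556.

3556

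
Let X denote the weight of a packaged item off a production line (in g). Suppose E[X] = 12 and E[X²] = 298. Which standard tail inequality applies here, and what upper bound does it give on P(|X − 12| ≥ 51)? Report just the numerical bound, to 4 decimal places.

0.0592

The first two moments determine the variance, so Chebyshev's inequality is the sharpest standard bound available.
Var(X) = E[X²] − (E[X])² = 298 − 144 = 154.
Chebyshev's inequality: P(|X − μ| ≥ t) ≤ Var(X)/t² = 154/2601 = 0.0592.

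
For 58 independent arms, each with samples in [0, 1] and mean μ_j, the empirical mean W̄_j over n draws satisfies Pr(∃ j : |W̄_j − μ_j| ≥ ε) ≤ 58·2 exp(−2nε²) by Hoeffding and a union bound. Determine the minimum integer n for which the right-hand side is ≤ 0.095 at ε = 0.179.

111

Need 2·58·exp(−2nε²) ≤ 0.095, i.e. exp(−2nε²) ≤ 0.095/116.
So 2nε² ≥ ln(116/0.095) = 7.107469.
Hence n ≥ 7.107469/(2·0.179²) = 110.912.
The smallest integer n is 111.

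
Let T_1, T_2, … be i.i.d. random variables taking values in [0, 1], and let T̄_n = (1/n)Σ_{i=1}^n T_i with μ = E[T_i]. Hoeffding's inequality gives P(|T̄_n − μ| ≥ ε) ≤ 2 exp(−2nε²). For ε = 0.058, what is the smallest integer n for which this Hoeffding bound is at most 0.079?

Require 2·exp(−2nε²) ≤ 0.079, i.e. 2nε² ≥ ln(2/0.079) = 3.231455.
So n ≥ 3.231455 / (2·0.058²) = 480.299.
The smallest integer n is 481.

481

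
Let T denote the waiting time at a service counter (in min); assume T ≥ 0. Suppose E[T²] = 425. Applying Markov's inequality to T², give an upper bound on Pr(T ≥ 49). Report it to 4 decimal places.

Since T ≥ 0, the event {T ≥ 49} is the same as {T² ≥ 2401}.
Markov's inequality applied to T² gives Pr(T² ≥ 2401) ≤ E[T²]/2401 = 425/2401 = 0.1770.

0.1770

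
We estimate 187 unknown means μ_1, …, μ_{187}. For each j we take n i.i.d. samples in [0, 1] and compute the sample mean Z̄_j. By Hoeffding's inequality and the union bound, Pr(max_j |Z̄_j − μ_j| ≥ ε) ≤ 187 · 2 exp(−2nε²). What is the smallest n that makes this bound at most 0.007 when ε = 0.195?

144

Need 2·187·exp(−2nε²) ≤ 0.007, i.e. exp(−2nε²) ≤ 0.007/374.
So 2nε² ≥ ln(374/0.007) = 10.886101.
Hence n ≥ 10.886101/(2·0.195²) = 143.144.
The smallest integer n is 144.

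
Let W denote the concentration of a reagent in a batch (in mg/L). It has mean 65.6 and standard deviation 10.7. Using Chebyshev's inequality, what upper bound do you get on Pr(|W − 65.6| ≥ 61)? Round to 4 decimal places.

Chebyshev: Pr(|W − μ| ≥ t) ≤ Var(W)/t².
Var(W) = σ² = 10.7² = 114.49.
Bound = 114.49 / 3721 = 0.0308.

0.0308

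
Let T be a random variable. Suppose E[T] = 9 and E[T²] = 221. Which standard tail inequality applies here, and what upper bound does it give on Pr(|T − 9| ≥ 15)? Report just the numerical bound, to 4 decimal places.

The first two moments determine the variance, so Chebyshev's inequality is the sharpest standard bound available.
Var(T) = E[T²] − (E[T])² = 221 − 81 = 140.
Chebyshev's inequality: Pr(|T − μ| ≥ t) ≤ Var(T)/t² = 140/225 = 0.6222.

0.6222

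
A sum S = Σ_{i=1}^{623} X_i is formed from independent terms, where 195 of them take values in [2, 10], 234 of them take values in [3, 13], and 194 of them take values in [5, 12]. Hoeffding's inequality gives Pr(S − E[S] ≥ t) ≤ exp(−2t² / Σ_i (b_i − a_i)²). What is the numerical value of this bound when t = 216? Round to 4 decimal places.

0.1280

Σ(b_i − a_i)² = 195·8² + 234·10² + 194·7² = 45386.
Exponent = 2·216² / 45386 = 2.05596.
Bound = exp(−2.05596) = 0.12797.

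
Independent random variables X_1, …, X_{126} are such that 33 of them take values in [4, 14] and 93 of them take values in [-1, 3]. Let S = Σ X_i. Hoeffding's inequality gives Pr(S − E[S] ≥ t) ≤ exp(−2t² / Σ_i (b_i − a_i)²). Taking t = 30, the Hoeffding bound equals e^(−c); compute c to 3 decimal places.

0.376

Σ(b_i − a_i)² = 33·10² + 93·4² = 4788.
c = 2t² / 4788 = 2·30² / 4788 = 0.3759.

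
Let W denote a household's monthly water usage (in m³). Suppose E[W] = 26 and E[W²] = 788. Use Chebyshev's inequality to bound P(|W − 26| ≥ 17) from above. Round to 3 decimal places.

0.388

Var(W) = E[W²] − (E[W])² = 788 − 676 = 112.
Chebyshev's inequality: P(|W − μ| ≥ t) ≤ Var(W)/t² = 112/289 = 0.3875.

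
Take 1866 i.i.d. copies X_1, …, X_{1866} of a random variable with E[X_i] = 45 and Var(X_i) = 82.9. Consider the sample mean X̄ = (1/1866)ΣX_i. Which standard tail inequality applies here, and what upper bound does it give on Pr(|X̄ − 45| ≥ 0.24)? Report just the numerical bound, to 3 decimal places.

With mean and variance of each term known, Chebyshev's inequality bounds the deviation of the sum (or sample mean).
Var(X̄) = Var(X_i)/n = 82.9/1866 = 0.044427.
Chebyshev: Pr(|X̄ − 45| ≥ 0.24) ≤ Var(X̄)/(0.24)² = 82.9/(1866·0.24²) = 0.7713.

0.771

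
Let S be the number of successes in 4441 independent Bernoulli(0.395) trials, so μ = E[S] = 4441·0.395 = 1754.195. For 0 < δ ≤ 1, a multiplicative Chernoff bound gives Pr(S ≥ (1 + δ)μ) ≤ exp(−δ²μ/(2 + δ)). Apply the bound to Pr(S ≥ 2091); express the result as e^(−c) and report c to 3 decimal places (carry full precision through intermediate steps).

29.501

Write 2091 = (1 + δ)μ, so δ = 2091/1754.195 − 1 = 0.1919997…
Then the exponent is δ²μ/(2 + δ) = (2091 − μ)² / (μ·(2 + δ)) = 29.501133.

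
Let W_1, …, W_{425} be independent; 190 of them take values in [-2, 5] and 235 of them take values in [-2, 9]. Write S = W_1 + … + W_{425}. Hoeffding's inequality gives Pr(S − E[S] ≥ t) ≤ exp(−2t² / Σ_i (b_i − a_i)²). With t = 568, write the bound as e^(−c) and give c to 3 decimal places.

Σ(b_i − a_i)² = 190·7² + 235·11² = 37745.
c = 2t² / 37745 = 2·568² / 37745 = 17.0949.

17.095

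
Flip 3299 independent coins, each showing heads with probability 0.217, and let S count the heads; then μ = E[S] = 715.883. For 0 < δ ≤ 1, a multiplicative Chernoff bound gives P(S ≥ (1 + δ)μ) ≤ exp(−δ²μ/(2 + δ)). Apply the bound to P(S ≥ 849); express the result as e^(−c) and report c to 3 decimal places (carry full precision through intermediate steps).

11.324

Write 849 = (1 + δ)μ, so δ = 849/715.883 − 1 = 0.185948…
Then the exponent is δ²μ/(2 + δ) = (849 − μ)² / (μ·(2 + δ)) = 11.323617.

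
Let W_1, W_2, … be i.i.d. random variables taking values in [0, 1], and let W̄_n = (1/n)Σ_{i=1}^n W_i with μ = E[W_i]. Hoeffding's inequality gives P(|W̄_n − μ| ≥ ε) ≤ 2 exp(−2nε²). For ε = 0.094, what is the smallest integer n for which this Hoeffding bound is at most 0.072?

Require 2·exp(−2nε²) ≤ 0.072, i.e. 2nε² ≥ ln(2/0.072) = 3.324236.
So n ≥ 3.324236 / (2·0.094²) = 188.108.
The smallest integer n is 189.

189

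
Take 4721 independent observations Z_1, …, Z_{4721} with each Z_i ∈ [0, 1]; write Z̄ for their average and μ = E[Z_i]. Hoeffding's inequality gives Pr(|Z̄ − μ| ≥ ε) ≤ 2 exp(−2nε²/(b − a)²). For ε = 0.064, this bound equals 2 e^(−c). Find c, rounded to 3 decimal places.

c = 2nε²/(b − a)² = 2·4721·0.064² / 1² = 38.6744.

38.674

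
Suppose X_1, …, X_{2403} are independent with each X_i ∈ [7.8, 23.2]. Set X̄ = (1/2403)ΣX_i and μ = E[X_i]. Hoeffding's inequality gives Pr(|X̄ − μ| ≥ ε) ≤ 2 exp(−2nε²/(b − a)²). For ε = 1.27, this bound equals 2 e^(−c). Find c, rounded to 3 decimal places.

c = 2nε²/(b − a)² = 2·2403·1.27² / 15.4² = 32.6851.

32.685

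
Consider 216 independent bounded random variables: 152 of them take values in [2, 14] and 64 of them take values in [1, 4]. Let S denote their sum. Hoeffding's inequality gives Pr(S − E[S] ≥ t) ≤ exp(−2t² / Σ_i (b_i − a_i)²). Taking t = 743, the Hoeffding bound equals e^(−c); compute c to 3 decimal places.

49.150

Σ(b_i − a_i)² = 152·12² + 64·3² = 22464.
c = 2t² / 22464 = 2·743² / 22464 = 49.1497.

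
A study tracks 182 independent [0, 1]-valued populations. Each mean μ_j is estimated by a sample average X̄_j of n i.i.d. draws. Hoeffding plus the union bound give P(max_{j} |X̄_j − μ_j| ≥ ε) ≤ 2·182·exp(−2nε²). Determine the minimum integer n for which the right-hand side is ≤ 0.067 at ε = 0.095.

Need 2·182·exp(−2nε²) ≤ 0.067, i.e. exp(−2nε²) ≤ 0.067/364.
So 2nε² ≥ ln(364/0.067) = 8.600217.
Hence n ≥ 8.600217/(2·0.095²) = 476.466.
The smallest integer n is 477.

477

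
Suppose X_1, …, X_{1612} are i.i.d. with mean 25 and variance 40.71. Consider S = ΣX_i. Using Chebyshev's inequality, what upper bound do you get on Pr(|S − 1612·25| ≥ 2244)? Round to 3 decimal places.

Var(S) = n·Var(X_i) = 1612·40.71 = 65624.52.
Chebyshev: Pr(|S − 1612·25| ≥ 2244) ≤ Var(S)/2244² = 65624.52/5035536 = 0.0130.

0.013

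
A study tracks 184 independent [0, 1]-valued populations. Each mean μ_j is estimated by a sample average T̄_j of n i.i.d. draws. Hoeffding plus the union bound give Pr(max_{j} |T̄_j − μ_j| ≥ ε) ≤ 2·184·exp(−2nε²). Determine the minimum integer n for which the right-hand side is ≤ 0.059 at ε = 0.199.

111

Need 2·184·exp(−2nε²) ≤ 0.059, i.e. exp(−2nε²) ≤ 0.059/368.
So 2nε² ≥ ln(368/0.059) = 8.738301.
Hence n ≥ 8.738301/(2·0.199²) = 110.329.
The smallest integer n is 111.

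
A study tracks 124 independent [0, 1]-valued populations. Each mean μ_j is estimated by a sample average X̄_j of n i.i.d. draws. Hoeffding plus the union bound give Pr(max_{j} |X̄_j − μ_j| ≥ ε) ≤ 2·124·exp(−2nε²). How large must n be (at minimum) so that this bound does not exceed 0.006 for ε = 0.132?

306

Need 2·124·exp(−2nε²) ≤ 0.006, i.e. exp(−2nε²) ≤ 0.006/248.
So 2nε² ≥ ln(248/0.006) = 10.629425.
Hence n ≥ 10.629425/(2·0.132²) = 305.023.
The smallest integer n is 306.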